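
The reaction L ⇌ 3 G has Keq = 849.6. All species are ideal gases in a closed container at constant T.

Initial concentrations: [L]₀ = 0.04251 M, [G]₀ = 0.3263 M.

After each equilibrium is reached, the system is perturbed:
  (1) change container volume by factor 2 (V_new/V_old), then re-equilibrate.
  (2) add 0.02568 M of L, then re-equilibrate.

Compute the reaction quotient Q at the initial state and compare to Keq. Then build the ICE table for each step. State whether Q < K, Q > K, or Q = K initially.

Q₀ = 0.8173; Q < K (proceeds forward)

Q₀ = 0.8173 vs Keq = 849.6 ⇒ Q<K, forward
Step 1:
                    L           G
  I           0.04251      0.3263
  C           -0.0424      0.1272
  E        1.0978e-04      0.4535
  solve Keq expr → x = 0.0424; check Q = 849.6
Then change container volume by factor 2 (V_new/V_old).
Step 2:
                    L           G
  I        5.4890e-05      0.2268
  C       -4.1145e-05  1.2343e-04
  E        1.3745e-05      0.2269
  solve Keq expr → x = 4.1145e-05; check Q = 849.6
Then add 0.02568 M of L.
Step 3:
                    L           G
  I           0.02569      0.2269
  C          -0.02566     0.07698
  E        3.3021e-05      0.3039
  solve Keq expr → x = 0.02566; check Q = 849.6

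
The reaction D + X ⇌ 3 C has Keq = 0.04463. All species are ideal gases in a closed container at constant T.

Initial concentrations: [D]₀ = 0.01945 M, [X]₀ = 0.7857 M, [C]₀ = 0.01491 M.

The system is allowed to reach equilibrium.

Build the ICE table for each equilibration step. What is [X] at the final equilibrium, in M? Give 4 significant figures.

[X]_eq = 0.7716 M

Q₀ = 2.1690e-04 vs Keq = 0.04463 ⇒ Q<K, forward
Step 1:
                  D         X         C
  Initial   0.01945    0.7857   0.01491
  Change   -0.01405  -0.01405   0.04216
  Equil    0.005397    0.7716   0.05707
  solve Keq expr → x = 0.01405; check Q = 0.04463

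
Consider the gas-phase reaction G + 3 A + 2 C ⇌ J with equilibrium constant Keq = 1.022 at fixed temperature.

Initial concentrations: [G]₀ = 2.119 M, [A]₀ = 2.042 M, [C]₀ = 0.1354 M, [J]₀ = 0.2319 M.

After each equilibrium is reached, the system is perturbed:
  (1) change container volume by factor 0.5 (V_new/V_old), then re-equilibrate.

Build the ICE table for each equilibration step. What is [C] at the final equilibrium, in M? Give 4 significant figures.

Q₀ = 0.7011 vs Keq = 1.022 ⇒ Q<K, forward
Step 1:
                  G         A         C         J
  I           2.119     2.042    0.1354    0.2319
  C       -0.009216  -0.02765  -0.01843  0.009216
  E            2.11     2.014     0.117    0.2411
  solve Keq expr → x = 0.009216; check Q = 1.022
Then change container volume by factor 0.5 (V_new/V_old).
Step 2:
                  G         A         C         J
  I            4.22     4.029    0.2339    0.4822
  C        -0.09161   -0.2748   -0.1832   0.09161
  E           4.128     3.754   0.05071    0.5738
  solve Keq expr → x = 0.09161; check Q = 1.022

[C]_eq = 0.05071 M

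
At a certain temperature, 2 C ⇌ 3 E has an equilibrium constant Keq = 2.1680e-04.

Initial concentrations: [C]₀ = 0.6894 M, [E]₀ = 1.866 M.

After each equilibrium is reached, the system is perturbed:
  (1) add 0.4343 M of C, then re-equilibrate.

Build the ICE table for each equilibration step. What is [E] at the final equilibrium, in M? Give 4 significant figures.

[E]_eq = 0.1046 M

Q₀ = 13.67 vs Keq = 2.1680e-04 ⇒ Q>K, reverse
Step 1:
                   C          E
  init        0.6894      1.866
  Δ            1.183     -1.775
  eq           1.873    0.09127
  solve Keq expr → x = -0.5916; check Q = 2.1680e-04
Then add 0.4343 M of C.
Step 2:
                   C          E
  init         2.307    0.09127
  Δ        -0.008897    0.01335
  eq           2.298     0.1046
  solve Keq expr → x = 0.004449; check Q = 2.1680e-04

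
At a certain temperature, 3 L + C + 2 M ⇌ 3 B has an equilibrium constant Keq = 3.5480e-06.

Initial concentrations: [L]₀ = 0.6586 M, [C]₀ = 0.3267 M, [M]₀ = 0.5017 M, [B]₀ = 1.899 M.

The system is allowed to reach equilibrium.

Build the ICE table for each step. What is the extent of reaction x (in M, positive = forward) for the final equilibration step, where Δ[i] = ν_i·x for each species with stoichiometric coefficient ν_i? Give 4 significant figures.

Q₀ = 291.5 vs Keq = 3.5480e-06 ⇒ Q>K, reverse
Step 1:
                  L         C         M         B
  Initial    0.6586    0.3267    0.5017     1.899
  Change      1.845     0.615      1.23    -1.845
  Equil       2.504    0.9417     1.732   0.05397
  solve Keq expr → x = -0.615; check Q = 3.5480e-06

x = -0.615 M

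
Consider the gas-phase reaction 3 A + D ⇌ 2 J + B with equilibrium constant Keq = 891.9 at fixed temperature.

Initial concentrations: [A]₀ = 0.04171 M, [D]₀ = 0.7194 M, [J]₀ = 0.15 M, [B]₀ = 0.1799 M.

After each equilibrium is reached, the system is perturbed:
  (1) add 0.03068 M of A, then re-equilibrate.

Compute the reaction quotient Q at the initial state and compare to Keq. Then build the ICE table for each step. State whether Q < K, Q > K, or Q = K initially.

Q₀ = 77.54; Q < K (proceeds forward)

Q₀ = 77.54 vs Keq = 891.9 ⇒ Q<K, forward
Step 1:
                   A          D          J          B
  init       0.04171     0.7194       0.15     0.1799
  Δ         -0.02173  -0.007244    0.01449   0.007244
  eq         0.01998     0.7122     0.1645     0.1871
  solve Keq expr → x = 0.007244; check Q = 891.9
Then add 0.03068 M of A.
Step 2:
                   A          D          J          B
  init       0.05066     0.7122     0.1645     0.1871
  Δ          -0.0287  -0.009567    0.01913   0.009567
  eq         0.02196     0.7026     0.1836     0.1967
  solve Keq expr → x = 0.009567; check Q = 891.9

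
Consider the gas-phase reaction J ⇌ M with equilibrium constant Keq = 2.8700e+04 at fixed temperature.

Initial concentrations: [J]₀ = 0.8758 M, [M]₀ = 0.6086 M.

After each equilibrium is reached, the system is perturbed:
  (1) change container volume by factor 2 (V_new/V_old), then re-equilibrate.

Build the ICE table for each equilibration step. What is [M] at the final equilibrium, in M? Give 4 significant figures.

[M]_eq = 0.7422 M

Q₀ = 0.6949 vs Keq = 2.8700e+04 ⇒ Q<K, forward
Step 1:
                   J          M
  Initial     0.8758     0.6086
  Change     -0.8757     0.8757
  Equil   5.1719e-05      1.484
  solve Keq expr → x = 0.8757; check Q = 2.8700e+04
Then change container volume by factor 2 (V_new/V_old).
Step 2:
                   J          M
  Initial 2.5860e-05     0.7422
  Change           0          0
  Equil   2.5860e-05     0.7422
  solve Keq expr → x = 0; check Q = 2.8700e+04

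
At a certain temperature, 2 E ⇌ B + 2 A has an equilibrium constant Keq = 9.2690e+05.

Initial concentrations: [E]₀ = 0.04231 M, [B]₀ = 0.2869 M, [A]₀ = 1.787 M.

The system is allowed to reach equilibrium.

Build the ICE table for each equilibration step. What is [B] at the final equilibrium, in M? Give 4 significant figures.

Q₀ = 511.8 vs Keq = 9.2690e+05 ⇒ Q<K, forward
Step 1:
                   E          B          A
  Initial    0.04231     0.2869      1.787
  Change    -0.04126    0.02063    0.04126
  Equil     0.001053     0.3075      1.828
  solve Keq expr → x = 0.02063; check Q = 9.2690e+05

[B]_eq = 0.3075 M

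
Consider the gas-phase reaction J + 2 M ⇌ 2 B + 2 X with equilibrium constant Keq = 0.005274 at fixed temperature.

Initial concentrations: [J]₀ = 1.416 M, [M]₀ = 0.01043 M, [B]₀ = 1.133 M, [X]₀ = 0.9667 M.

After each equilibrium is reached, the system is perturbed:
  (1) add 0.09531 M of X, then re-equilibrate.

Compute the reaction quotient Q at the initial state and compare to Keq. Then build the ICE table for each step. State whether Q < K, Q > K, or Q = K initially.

Q₀ = 7788 vs Keq = 0.005274 ⇒ Q>K, reverse
Step 1:
                  J         M         B         X
  Initial     1.416   0.01043     1.133    0.9667
  Change     0.3815    0.7631   -0.7631   -0.7631
  Equil       1.798    0.7735    0.3699    0.2036
  solve Keq expr → x = -0.3815; check Q = 0.005274
Then add 0.09531 M of X.
Step 2:
                  J         M         B         X
  Initial     1.798    0.7735    0.3699    0.2989
  Change    0.02418   0.04837  -0.04837  -0.04837
  Equil       1.822    0.8219    0.3215    0.2505
  solve Keq expr → x = -0.02418; check Q = 0.005274

Q₀ = 7788; Q > K (proceeds reverse)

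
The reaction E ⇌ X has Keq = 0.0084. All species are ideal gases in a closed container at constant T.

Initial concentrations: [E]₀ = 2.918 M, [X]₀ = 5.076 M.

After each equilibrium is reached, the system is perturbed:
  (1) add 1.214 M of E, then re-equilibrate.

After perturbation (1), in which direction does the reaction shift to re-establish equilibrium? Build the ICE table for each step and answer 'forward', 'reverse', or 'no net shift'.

Direction: forward

Q₀ = 1.74 vs Keq = 0.0084 ⇒ Q>K, reverse
Step 1:
                   E          X
  Initial      2.918      5.076
  Change       5.009     -5.009
  Equil        7.927    0.06659
  solve Keq expr → x = -5.009; check Q = 0.0084
Then add 1.214 M of E.
Step 2:
                   E          X
  Initial      9.141    0.06659
  Change    -0.01011    0.01011
  Equil        9.131     0.0767
  solve Keq expr → x = 0.01011; check Q = 0.0084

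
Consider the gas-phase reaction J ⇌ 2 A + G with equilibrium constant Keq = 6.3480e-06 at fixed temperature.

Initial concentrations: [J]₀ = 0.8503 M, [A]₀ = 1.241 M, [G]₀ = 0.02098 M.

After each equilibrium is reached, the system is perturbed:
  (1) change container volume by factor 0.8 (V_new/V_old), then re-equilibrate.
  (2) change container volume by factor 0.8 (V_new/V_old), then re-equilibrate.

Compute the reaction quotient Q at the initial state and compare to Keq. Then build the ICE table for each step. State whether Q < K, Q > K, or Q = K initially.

Q₀ = 0.038; Q > K (proceeds reverse)

Q₀ = 0.038 vs Keq = 6.3480e-06 ⇒ Q>K, reverse
Step 1:
                   J          A          G
  Initial     0.8503      1.241    0.02098
  Change     0.02098   -0.04195   -0.02098
  Equil       0.8713      1.199 3.8470e-06
  solve Keq expr → x = -0.02098; check Q = 6.3480e-06
Then change container volume by factor 0.8 (V_new/V_old).
Step 2:
                   J          A          G
  Initial      1.089      1.499 4.8087e-06
  Change  1.7311e-06 -3.4622e-06 -1.7311e-06
  Equil        1.089      1.499 3.0776e-06
  solve Keq expr → x = -1.7311e-06; check Q = 6.3480e-06
Then change container volume by factor 0.8 (V_new/V_old).
Step 3:
                   J          A          G
  Initial      1.361      1.874 3.8470e-06
  Change  1.3849e-06 -2.7698e-06 -1.3849e-06
  Equil        1.361      1.874 2.4621e-06
  solve Keq expr → x = -1.3849e-06; check Q = 6.3480e-06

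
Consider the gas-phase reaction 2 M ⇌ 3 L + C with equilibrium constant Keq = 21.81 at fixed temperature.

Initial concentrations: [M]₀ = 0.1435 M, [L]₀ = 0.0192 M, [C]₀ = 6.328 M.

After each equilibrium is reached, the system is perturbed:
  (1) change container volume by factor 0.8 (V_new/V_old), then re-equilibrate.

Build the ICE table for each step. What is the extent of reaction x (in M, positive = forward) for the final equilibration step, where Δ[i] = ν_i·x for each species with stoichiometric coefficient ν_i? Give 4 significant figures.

Q₀ = 0.002175 vs Keq = 21.81 ⇒ Q<K, forward
Step 1:
                   M          L          C
  init        0.1435     0.0192      6.328
  Δ          -0.1039     0.1558    0.05195
  eq         0.03961      0.175       6.38
  solve Keq expr → x = 0.05195; check Q = 21.81
Then change container volume by factor 0.8 (V_new/V_old).
Step 2:
                   M          L          C
  init       0.04951     0.2188      7.975
  Δ         0.007594   -0.01139  -0.003797
  eq          0.0571     0.2074      7.971
  solve Keq expr → x = -0.003797; check Q = 21.81

x = -0.003797 M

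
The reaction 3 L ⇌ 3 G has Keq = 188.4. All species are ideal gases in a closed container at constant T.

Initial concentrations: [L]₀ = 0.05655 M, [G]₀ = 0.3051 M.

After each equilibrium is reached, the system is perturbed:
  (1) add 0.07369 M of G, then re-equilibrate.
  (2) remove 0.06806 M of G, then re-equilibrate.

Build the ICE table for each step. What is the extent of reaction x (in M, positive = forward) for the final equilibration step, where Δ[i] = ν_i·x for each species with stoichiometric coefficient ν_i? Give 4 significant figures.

x = 0.00337 M

Q₀ = 157 vs Keq = 188.4 ⇒ Q<K, forward
Step 1:
                   L          G
  init       0.05655     0.3051
  Δ        -0.002835   0.002835
  eq         0.05372     0.3079
  solve Keq expr → x = 9.4489e-04; check Q = 188.4
Then add 0.07369 M of G.
Step 2:
                   L          G
  init       0.05372     0.3816
  Δ          0.01095   -0.01095
  eq         0.06466     0.3707
  solve Keq expr → x = -0.003648; check Q = 188.4
Then remove 0.06806 M of G.
Step 3:
                   L          G
  init       0.06466     0.3026
  Δ         -0.01011    0.01011
  eq         0.05455     0.3127
  solve Keq expr → x = 0.00337; check Q = 188.4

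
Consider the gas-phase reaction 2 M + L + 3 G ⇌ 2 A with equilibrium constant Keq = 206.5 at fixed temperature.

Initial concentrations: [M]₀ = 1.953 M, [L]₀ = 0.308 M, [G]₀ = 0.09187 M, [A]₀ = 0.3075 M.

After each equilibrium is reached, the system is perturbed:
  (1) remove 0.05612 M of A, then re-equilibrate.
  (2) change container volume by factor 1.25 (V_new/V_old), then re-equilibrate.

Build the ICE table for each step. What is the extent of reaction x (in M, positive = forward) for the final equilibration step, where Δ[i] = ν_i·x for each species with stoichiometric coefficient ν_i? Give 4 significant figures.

Q₀ = 103.8 vs Keq = 206.5 ⇒ Q<K, forward
Step 1:
                   M          L          G          A
  init         1.953      0.308    0.09187     0.3075
  Δ         -0.01092  -0.005458   -0.01638    0.01092
  eq           1.942     0.3025    0.07549     0.3184
  solve Keq expr → x = 0.005458; check Q = 206.5
Then remove 0.05612 M of A.
Step 2:
                   M          L          G          A
  init         1.942     0.3025    0.07549     0.2623
  Δ        -0.005296  -0.002648  -0.007944   0.005296
  eq           1.937     0.2999    0.06755     0.2676
  solve Keq expr → x = 0.002648; check Q = 206.5
Then change container volume by factor 1.25 (V_new/V_old).
Step 3:
                   M          L          G          A
  init         1.549     0.2399    0.05404     0.2141
  Δ          0.01037   0.005183    0.01555   -0.01037
  eq            1.56     0.2451    0.06959     0.2037
  solve Keq expr → x = -0.005183; check Q = 206.5

x = -0.005183 M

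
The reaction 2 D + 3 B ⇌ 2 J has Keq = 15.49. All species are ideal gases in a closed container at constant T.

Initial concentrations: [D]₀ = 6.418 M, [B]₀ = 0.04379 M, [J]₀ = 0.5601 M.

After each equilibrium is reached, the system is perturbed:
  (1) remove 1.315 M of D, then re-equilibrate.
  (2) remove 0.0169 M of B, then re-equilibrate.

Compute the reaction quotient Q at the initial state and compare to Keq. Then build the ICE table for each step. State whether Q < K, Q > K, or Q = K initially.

Q₀ = 90.7; Q > K (proceeds reverse)

Q₀ = 90.7 vs Keq = 15.49 ⇒ Q>K, reverse
Step 1:
                  D         B         J
  I           6.418   0.04379    0.5601
  C         0.02193   0.03289  -0.02193
  E            6.44   0.07668    0.5382
  solve Keq expr → x = -0.01096; check Q = 15.49
Then remove 1.315 M of D.
Step 2:
                  D         B         J
  I           5.125   0.07668    0.5382
  C        0.007774   0.01166 -0.007774
  E           5.133   0.08834    0.5304
  solve Keq expr → x = -0.003887; check Q = 15.49
Then remove 0.0169 M of B.
Step 3:
                  D         B         J
  I           5.133   0.07144    0.5304
  C         0.01041   0.01562  -0.01041
  E           5.143   0.08706      0.52
  solve Keq expr → x = -0.005207; check Q = 15.49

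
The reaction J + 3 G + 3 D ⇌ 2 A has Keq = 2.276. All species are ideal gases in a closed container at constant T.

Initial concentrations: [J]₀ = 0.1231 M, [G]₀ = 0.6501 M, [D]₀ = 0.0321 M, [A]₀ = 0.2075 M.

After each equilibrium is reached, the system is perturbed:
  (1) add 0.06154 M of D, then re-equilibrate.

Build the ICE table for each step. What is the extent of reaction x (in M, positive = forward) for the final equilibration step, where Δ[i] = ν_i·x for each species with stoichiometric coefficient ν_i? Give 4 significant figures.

Q₀ = 3.8488e+04 vs Keq = 2.276 ⇒ Q>K, reverse
Step 1:
                   J          G          D          A
  init        0.1231     0.6501     0.0321     0.2075
  Δ          0.07122     0.2137     0.2137    -0.1424
  eq          0.1943     0.8638     0.2458    0.06505
  solve Keq expr → x = -0.07122; check Q = 2.276
Then add 0.06154 M of D.
Step 2:
                   J          G          D          A
  init        0.1943     0.8638     0.3073    0.06505
  Δ        -0.006569   -0.01971   -0.01971    0.01314
  eq          0.1878     0.8441     0.2876    0.07819
  solve Keq expr → x = 0.006569; check Q = 2.276

x = 0.006569 M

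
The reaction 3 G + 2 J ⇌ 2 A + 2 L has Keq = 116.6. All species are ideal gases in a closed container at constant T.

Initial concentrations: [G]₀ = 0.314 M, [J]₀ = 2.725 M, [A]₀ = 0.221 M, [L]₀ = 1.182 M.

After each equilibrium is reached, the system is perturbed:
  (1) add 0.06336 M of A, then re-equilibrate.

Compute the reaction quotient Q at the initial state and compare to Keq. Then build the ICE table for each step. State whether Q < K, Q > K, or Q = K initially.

Q₀ = 0.2968; Q < K (proceeds forward)

Q₀ = 0.2968 vs Keq = 116.6 ⇒ Q<K, forward
Step 1:
                   G          J          A          L
  Initial      0.314      2.725      0.221      1.182
  Change     -0.2437    -0.1625     0.1625     0.1625
  Equil      0.07028      2.563     0.3835      1.344
  solve Keq expr → x = 0.08124; check Q = 116.6
Then add 0.06336 M of A.
Step 2:
                   G          J          A          L
  Initial    0.07028      2.563     0.4468      1.344
  Change    0.006756   0.004504  -0.004504  -0.004504
  Equil      0.07704      2.567     0.4423       1.34
  solve Keq expr → x = -0.002252; check Q = 116.6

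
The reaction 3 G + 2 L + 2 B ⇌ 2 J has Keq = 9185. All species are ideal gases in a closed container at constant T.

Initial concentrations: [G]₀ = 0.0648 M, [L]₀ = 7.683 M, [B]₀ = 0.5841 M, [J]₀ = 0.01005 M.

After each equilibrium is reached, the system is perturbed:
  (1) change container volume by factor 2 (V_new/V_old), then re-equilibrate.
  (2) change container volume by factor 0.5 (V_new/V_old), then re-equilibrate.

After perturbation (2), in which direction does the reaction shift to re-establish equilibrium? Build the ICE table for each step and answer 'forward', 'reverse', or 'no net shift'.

Q₀ = 0.01843 vs Keq = 9185 ⇒ Q<K, forward
Step 1:
                  G         L         B         J
  I          0.0648     7.683    0.5841   0.01005
  C        -0.06224  -0.04149  -0.04149   0.04149
  E        0.002562     7.642    0.5426   0.05154
  solve Keq expr → x = 0.02075; check Q = 9185
Then change container volume by factor 2 (V_new/V_old).
Step 2:
                  G         L         B         J
  I        0.001281     3.821    0.2713   0.02577
  C        0.002585  0.001724  0.001724 -0.001724
  E        0.003866     3.822     0.273   0.02405
  solve Keq expr → x = -8.6177e-04; check Q = 9185
Then change container volume by factor 0.5 (V_new/V_old).
Step 3:
                  G         L         B         J
  I        0.007733     7.645    0.5461   0.04809
  C       -0.005171 -0.003447 -0.003447  0.003447
  E        0.002562     7.642    0.5426   0.05154
  solve Keq expr → x = 0.001724; check Q = 9185

Direction: forward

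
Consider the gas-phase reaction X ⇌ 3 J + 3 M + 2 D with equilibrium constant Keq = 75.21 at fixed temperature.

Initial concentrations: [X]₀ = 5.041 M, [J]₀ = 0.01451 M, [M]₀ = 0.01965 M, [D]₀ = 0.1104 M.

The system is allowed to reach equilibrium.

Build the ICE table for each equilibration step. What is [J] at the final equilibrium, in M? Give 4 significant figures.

[J]_eq = 2.24 M

Q₀ = 5.6042e-14 vs Keq = 75.21 ⇒ Q<K, forward
Step 1:
                  X         J         M         D
  init        5.041   0.01451   0.01965    0.1104
  Δ         -0.7419     2.226     2.226     1.484
  eq          4.299      2.24     2.245     1.594
  solve Keq expr → x = 0.7419; check Q = 75.21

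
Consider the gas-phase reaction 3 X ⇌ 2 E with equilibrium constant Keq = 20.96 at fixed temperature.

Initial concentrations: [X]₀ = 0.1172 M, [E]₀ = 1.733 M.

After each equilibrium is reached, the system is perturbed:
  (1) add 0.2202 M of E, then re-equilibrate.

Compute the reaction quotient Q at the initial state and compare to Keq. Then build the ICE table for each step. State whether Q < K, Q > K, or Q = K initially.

Q₀ = 1866 vs Keq = 20.96 ⇒ Q>K, reverse
Step 1:
                    X           E
  I            0.1172       1.733
  C             0.357      -0.238
  E            0.4742       1.495
  solve Keq expr → x = -0.119; check Q = 20.96
Then add 0.2202 M of E.
Step 2:
                    X           E
  I            0.4742       1.715
  C           0.04008    -0.02672
  E            0.5143       1.688
  solve Keq expr → x = -0.01336; check Q = 20.96

Q₀ = 1866; Q > K (proceeds reverse)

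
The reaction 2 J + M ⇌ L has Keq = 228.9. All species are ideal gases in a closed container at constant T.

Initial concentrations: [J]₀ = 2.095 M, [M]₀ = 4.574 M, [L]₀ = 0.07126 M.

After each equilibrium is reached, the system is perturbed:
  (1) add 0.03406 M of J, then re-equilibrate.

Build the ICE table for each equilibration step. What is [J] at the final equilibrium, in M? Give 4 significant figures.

[J]_eq = 0.03719 M

Q₀ = 0.00355 vs Keq = 228.9 ⇒ Q<K, forward
Step 1:
                    J           M           L
  I             2.095       4.574     0.07126
  C            -2.058      -1.029       1.029
  E           0.03682       3.545         1.1
  solve Keq expr → x = 1.029; check Q = 228.9
Then add 0.03406 M of J.
Step 2:
                    J           M           L
  I           0.07088       3.545         1.1
  C          -0.03369    -0.01685     0.01685
  E           0.03719       3.528       1.117
  solve Keq expr → x = 0.01685; check Q = 228.9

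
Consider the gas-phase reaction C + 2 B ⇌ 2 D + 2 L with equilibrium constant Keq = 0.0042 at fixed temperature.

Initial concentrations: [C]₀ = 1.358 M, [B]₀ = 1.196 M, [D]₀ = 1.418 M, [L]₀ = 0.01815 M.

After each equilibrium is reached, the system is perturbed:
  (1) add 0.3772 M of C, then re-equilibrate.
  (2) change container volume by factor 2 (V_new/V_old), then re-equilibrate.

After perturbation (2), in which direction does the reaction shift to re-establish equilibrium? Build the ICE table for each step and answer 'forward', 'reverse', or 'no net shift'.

Direction: forward

Q₀ = 3.4099e-04 vs Keq = 0.0042 ⇒ Q<K, forward
Step 1:
                   C          B          D          L
  I            1.358      1.196      1.418    0.01815
  C         -0.02058   -0.04117    0.04117    0.04117
  E            1.337      1.155      1.459    0.05932
  solve Keq expr → x = 0.02058; check Q = 0.0042
Then add 0.3772 M of C.
Step 2:
                   C          B          D          L
  I            1.715      1.155      1.459    0.05932
  C        -0.003523  -0.007047   0.007047   0.007047
  E            1.711      1.148      1.466    0.06636
  solve Keq expr → x = 0.003523; check Q = 0.0042
Then change container volume by factor 2 (V_new/V_old).
Step 3:
                   C          B          D          L
  I           0.8555     0.5739     0.7331    0.03318
  C        -0.005941   -0.01188    0.01188    0.01188
  E           0.8496      0.562      0.745    0.04506
  solve Keq expr → x = 0.005941; check Q = 0.0042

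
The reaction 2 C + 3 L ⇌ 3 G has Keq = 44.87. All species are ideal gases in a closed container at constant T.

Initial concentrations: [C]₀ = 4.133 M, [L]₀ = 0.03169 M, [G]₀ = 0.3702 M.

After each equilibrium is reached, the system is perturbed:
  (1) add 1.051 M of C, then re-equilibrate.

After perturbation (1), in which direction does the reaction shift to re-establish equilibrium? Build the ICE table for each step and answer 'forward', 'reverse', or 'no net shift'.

Direction: forward

Q₀ = 93.33 vs Keq = 44.87 ⇒ Q>K, reverse
Step 1:
                  C         L         G
  Initial     4.133   0.03169    0.3702
  Change   0.005246  0.007869 -0.007869
  Equil       4.138   0.03956    0.3623
  solve Keq expr → x = -0.002623; check Q = 44.87
Then add 1.051 M of C.
Step 2:
                  C         L         G
  Initial     5.189   0.03956    0.3623
  Change  -0.003367 -0.005051  0.005051
  Equil       5.186   0.03451    0.3674
  solve Keq expr → x = 0.001684; check Q = 44.87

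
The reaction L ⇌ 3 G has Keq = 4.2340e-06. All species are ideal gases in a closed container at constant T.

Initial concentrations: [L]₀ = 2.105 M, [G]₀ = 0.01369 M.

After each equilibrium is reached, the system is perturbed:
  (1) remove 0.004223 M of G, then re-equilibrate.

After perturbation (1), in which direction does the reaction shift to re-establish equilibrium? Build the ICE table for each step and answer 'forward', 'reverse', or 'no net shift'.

Q₀ = 1.2189e-06 vs Keq = 4.2340e-06 ⇒ Q<K, forward
Step 1:
                    L           G
  I             2.105     0.01369
  C         -0.002345    0.007036
  E             2.103     0.02073
  solve Keq expr → x = 0.002345; check Q = 4.2340e-06
Then remove 0.004223 M of G.
Step 2:
                    L           G
  I             2.103      0.0165
  C         -0.001406    0.004218
  E             2.101     0.02072
  solve Keq expr → x = 0.001406; check Q = 4.2340e-06

Direction: forward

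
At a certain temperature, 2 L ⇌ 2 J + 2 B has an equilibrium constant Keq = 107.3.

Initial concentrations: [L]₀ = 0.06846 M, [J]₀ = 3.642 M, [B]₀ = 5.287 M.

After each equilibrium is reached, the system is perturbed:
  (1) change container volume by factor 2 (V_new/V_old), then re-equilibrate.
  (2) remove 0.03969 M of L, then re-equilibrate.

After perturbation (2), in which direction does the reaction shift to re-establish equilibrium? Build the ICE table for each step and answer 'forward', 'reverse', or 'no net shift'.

Q₀ = 7.9109e+04 vs Keq = 107.3 ⇒ Q>K, reverse
Step 1:
                    L           J           B
  I           0.06846       3.642       5.287
  C             1.015      -1.015      -1.015
  E             1.083       2.627       4.272
  solve Keq expr → x = -0.5075; check Q = 107.3
Then change container volume by factor 2 (V_new/V_old).
Step 2:
                    L           J           B
  I            0.5417       1.314       2.136
  C           -0.2003      0.2003      0.2003
  E            0.3414       1.514       2.336
  solve Keq expr → x = 0.1001; check Q = 107.3
Then remove 0.03969 M of L.
Step 3:
                    L           J           B
  I            0.3017       1.514       2.336
  C           0.02899    -0.02899    -0.02899
  E            0.3307       1.485       2.307
  solve Keq expr → x = -0.0145; check Q = 107.3

Direction: reverse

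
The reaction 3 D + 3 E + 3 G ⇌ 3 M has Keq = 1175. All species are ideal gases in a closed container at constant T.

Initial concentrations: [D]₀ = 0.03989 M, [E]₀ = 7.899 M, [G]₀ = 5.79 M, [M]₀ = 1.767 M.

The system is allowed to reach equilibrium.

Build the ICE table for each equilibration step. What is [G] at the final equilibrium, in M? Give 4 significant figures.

Q₀ = 0.9086 vs Keq = 1175 ⇒ Q<K, forward
Step 1:
                    D           E           G           M
  init        0.03989       7.899        5.79       1.767
  Δ          -0.03611    -0.03611    -0.03611     0.03611
  eq         0.003777       7.863       5.754       1.803
  solve Keq expr → x = 0.01204; check Q = 1175

[G]_eq = 5.754 M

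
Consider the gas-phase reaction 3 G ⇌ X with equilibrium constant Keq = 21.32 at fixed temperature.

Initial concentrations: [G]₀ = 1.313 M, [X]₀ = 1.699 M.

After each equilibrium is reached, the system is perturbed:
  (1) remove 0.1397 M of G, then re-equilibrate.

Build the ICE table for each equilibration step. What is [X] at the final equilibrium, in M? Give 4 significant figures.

Q₀ = 0.7506 vs Keq = 21.32 ⇒ Q<K, forward
Step 1:
                    G           X
  Initial       1.313       1.699
  Change      -0.8597      0.2866
  Equil        0.4533       1.986
  solve Keq expr → x = 0.2866; check Q = 21.32
Then remove 0.1397 M of G.
Step 2:
                    G           X
  Initial      0.3136       1.986
  Change       0.1362    -0.04541
  Equil        0.4498        1.94
  solve Keq expr → x = -0.04541; check Q = 21.32

[X]_eq = 1.94 M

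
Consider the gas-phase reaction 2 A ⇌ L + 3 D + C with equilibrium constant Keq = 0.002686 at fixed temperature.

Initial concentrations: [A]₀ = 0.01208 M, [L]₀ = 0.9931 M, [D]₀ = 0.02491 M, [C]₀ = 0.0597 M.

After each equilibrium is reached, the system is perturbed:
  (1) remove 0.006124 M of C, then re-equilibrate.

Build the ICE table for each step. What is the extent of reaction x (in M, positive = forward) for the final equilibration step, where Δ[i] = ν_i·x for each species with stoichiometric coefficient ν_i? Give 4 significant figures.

x = 1.5420e-04 M

Q₀ = 0.00628 vs Keq = 0.002686 ⇒ Q>K, reverse
Step 1:
                  A         L         D         C
  Initial   0.01208    0.9931   0.02491    0.0597
  Change   0.002392 -0.001196 -0.003588 -0.001196
  Equil     0.01447    0.9919   0.02132    0.0585
  solve Keq expr → x = -0.001196; check Q = 0.002686
Then remove 0.006124 M of C.
Step 2:
                  A         L         D         C
  Initial   0.01447    0.9919   0.02132   0.05238
  Change  -3.0841e-04 1.5420e-04 4.6261e-04 1.5420e-04
  Equil     0.01416    0.9921   0.02178   0.05253
  solve Keq expr → x = 1.5420e-04; check Q = 0.002686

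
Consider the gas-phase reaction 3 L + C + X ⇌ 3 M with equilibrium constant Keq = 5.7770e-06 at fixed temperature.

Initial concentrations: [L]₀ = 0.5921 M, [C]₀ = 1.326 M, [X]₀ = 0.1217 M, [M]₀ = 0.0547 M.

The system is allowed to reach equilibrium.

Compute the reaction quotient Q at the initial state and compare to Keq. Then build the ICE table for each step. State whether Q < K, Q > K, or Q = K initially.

Q₀ = 0.004886 vs Keq = 5.7770e-06 ⇒ Q>K, reverse
Step 1:
                    L           C           X           M
  Initial      0.5921       1.326      0.1217      0.0547
  Change      0.04816     0.01605     0.01605    -0.04816
  Equil        0.6403       1.342      0.1378    0.006544
  solve Keq expr → x = -0.01605; check Q = 5.7770e-06

Q₀ = 0.004886; Q > K (proceeds reverse)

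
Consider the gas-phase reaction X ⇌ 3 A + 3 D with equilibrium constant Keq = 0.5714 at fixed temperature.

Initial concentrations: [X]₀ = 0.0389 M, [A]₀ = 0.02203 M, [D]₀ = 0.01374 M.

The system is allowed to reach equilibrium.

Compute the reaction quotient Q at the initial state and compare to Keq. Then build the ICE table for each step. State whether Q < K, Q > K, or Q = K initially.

Q₀ = 7.1294e-10; Q < K (proceeds forward)

Q₀ = 7.1294e-10 vs Keq = 0.5714 ⇒ Q<K, forward
Step 1:
                   X          A          D
  init        0.0389    0.02203    0.01374
  Δ         -0.03889     0.1167     0.1167
  eq      1.0356e-05     0.1387     0.1304
  solve Keq expr → x = 0.03889; check Q = 0.5714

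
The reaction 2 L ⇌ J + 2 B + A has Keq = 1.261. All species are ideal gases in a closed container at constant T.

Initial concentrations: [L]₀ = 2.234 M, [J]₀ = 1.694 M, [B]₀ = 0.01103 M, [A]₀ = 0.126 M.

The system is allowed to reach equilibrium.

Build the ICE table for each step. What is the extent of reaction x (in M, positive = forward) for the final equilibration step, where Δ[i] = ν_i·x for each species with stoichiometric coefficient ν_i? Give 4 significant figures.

Q₀ = 5.2032e-06 vs Keq = 1.261 ⇒ Q<K, forward
Step 1:
                  L         J         B         A
  init        2.234     1.694   0.01103     0.126
  Δ          -1.068    0.5341     1.068    0.5341
  eq          1.166     2.228     1.079    0.6601
  solve Keq expr → x = 0.5341; check Q = 1.261

x = 0.5341 M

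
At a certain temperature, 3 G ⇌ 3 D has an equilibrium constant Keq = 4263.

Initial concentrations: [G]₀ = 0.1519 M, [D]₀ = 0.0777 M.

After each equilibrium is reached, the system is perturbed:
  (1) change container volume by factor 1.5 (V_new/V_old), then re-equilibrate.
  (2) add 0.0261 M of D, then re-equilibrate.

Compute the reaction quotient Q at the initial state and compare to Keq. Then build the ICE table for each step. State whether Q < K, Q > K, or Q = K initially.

Q₀ = 0.1338 vs Keq = 4263 ⇒ Q<K, forward
Step 1:
                   G          D
  Initial     0.1519     0.0777
  Change     -0.1386     0.1386
  Equil      0.01334     0.2163
  solve Keq expr → x = 0.04619; check Q = 4263
Then change container volume by factor 1.5 (V_new/V_old).
Step 2:
                   G          D
  Initial   0.008892     0.1442
  Change           0          0
  Equil     0.008892     0.1442
  solve Keq expr → x = 0; check Q = 4263
Then add 0.0261 M of D.
Step 3:
                   G          D
  Initial   0.008892     0.1703
  Change    0.001516  -0.001516
  Equil      0.01041     0.1688
  solve Keq expr → x = -5.0539e-04; check Q = 4263

Q₀ = 0.1338; Q < K (proceeds forward)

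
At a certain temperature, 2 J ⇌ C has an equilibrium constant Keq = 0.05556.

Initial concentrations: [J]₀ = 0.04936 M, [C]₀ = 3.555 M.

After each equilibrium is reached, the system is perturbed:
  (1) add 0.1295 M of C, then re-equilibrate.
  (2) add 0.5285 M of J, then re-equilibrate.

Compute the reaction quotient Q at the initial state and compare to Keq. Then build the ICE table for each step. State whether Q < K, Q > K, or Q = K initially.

Q₀ = 1459 vs Keq = 0.05556 ⇒ Q>K, reverse
Step 1:
                  J         C
  init      0.04936     3.555
  Δ           4.653    -2.326
  eq          4.702     1.229
  solve Keq expr → x = -2.326; check Q = 0.05556
Then add 0.1295 M of C.
Step 2:
                  J         C
  init        4.702     1.358
  Δ          0.1258  -0.06289
  eq          4.828     1.295
  solve Keq expr → x = -0.06289; check Q = 0.05556
Then add 0.5285 M of J.
Step 3:
                  J         C
  init        5.357     1.295
  Δ         -0.2769    0.1385
  eq           5.08     1.434
  solve Keq expr → x = 0.1385; check Q = 0.05556

Q₀ = 1459; Q > K (proceeds reverse)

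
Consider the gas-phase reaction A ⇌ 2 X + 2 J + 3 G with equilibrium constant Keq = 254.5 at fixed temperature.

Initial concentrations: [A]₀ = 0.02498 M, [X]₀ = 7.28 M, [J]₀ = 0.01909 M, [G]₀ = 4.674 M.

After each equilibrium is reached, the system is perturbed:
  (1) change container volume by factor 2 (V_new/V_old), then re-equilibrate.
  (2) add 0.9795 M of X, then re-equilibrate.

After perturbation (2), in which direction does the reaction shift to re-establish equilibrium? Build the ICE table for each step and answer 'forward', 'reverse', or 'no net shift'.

Direction: reverse

Q₀ = 78.95 vs Keq = 254.5 ⇒ Q<K, forward
Step 1:
                    A           X           J           G
  Initial     0.02498        7.28     0.01909       4.674
  Change     -0.00549     0.01098     0.01098     0.01647
  Equil       0.01949       7.291     0.03007        4.69
  solve Keq expr → x = 0.00549; check Q = 254.5
Then change container volume by factor 2 (V_new/V_old).
Step 2:
                    A           X           J           G
  Initial    0.009745       3.645     0.01504       2.345
  Change    -0.008979     0.01796     0.01796     0.02694
  Equil    7.6623e-04       3.663     0.03299       2.372
  solve Keq expr → x = 0.008979; check Q = 254.5
Then add 0.9795 M of X.
Step 3:
                    A           X           J           G
  Initial  7.6623e-04       4.643     0.03299       2.372
  Change   4.0293e-04 -8.0586e-04 -8.0586e-04   -0.001209
  Equil      0.001169       4.642     0.03219       2.371
  solve Keq expr → x = -4.0293e-04; check Q = 254.5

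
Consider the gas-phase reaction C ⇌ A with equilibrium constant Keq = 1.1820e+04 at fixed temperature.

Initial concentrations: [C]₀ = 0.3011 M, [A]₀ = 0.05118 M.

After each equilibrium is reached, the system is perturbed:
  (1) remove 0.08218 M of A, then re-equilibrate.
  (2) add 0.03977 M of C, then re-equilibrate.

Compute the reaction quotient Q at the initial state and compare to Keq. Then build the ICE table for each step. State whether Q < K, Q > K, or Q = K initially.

Q₀ = 0.17 vs Keq = 1.1820e+04 ⇒ Q<K, forward
Step 1:
                    C           A
  init         0.3011     0.05118
  Δ           -0.3011      0.3011
  eq       2.9801e-05      0.3523
  solve Keq expr → x = 0.3011; check Q = 1.1820e+04
Then remove 0.08218 M of A.
Step 2:
                    C           A
  init     2.9801e-05      0.2701
  Δ       -6.9520e-06  6.9520e-06
  eq       2.2849e-05      0.2701
  solve Keq expr → x = 6.9520e-06; check Q = 1.1820e+04
Then add 0.03977 M of C.
Step 3:
                    C           A
  init        0.03979      0.2701
  Δ          -0.03977     0.03977
  eq       2.6214e-05      0.3098
  solve Keq expr → x = 0.03977; check Q = 1.1820e+04

Q₀ = 0.17; Q < K (proceeds forward)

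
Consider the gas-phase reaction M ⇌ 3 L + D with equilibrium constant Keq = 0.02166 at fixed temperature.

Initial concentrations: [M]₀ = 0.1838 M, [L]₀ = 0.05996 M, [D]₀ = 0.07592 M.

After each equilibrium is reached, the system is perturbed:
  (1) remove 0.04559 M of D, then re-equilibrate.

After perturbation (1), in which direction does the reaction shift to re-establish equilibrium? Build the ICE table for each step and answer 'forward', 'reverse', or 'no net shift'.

Direction: forward

Q₀ = 8.9042e-05 vs Keq = 0.02166 ⇒ Q<K, forward
Step 1:
                  M         L         D
  init       0.1838   0.05996   0.07592
  Δ        -0.06692    0.2008   0.06692
  eq         0.1169    0.2607    0.1428
  solve Keq expr → x = 0.06692; check Q = 0.02166
Then remove 0.04559 M of D.
Step 2:
                  M         L         D
  init       0.1169    0.2607   0.09725
  Δ       -0.007411   0.02223  0.007411
  eq         0.1095     0.283    0.1047
  solve Keq expr → x = 0.007411; check Q = 0.02166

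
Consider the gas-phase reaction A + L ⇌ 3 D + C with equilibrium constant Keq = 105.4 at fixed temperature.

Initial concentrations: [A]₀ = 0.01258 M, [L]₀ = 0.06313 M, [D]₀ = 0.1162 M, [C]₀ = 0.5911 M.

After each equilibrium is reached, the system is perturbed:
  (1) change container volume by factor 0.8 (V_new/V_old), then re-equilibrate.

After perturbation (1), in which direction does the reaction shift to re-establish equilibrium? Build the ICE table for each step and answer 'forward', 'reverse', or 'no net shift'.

Direction: reverse

Q₀ = 1.168 vs Keq = 105.4 ⇒ Q<K, forward
Step 1:
                    A           L           D           C
  init        0.01258     0.06313      0.1162      0.5911
  Δ          -0.01218    -0.01218     0.03654     0.01218
  eq       4.0030e-04     0.05095      0.1527      0.6033
  solve Keq expr → x = 0.01218; check Q = 105.4
Then change container volume by factor 0.8 (V_new/V_old).
Step 2:
                    A           L           D           C
  init     5.0037e-04     0.06369      0.1909      0.7541
  Δ        2.6811e-04  2.6811e-04 -8.0433e-04 -2.6811e-04
  eq       7.6848e-04     0.06396      0.1901      0.7538
  solve Keq expr → x = -2.6811e-04; check Q = 105.4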